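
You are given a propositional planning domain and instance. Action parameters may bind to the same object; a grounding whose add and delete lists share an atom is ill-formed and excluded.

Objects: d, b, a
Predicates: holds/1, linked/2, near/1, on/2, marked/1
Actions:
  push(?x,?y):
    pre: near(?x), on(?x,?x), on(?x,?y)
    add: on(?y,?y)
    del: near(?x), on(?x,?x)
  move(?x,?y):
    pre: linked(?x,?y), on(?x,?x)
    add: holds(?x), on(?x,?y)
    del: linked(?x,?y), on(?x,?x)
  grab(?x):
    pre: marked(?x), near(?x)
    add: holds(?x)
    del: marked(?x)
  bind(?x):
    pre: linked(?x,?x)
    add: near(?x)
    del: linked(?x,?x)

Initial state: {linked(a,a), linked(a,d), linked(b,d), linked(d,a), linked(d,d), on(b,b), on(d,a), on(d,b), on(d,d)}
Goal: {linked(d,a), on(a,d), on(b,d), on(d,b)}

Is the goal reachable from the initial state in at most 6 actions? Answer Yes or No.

1. move(b,d)  →  {holds(b), linked(a,a), linked(a,d), linked(d,a), linked(d,d), on(b,d), on(d,a), on(d,b), on(d,d)}
2. bind(d)  →  {holds(b), linked(a,a), linked(a,d), linked(d,a), near(d), on(b,d), on(d,a), on(d,b), on(d,d)}
3. push(d,a)  →  {holds(b), linked(a,a), linked(a,d), linked(d,a), on(a,a), on(b,d), on(d,a), on(d,b)}
4. move(a,d)  →  {holds(a), holds(b), linked(a,a), linked(d,a), on(a,d), on(b,d), on(d,a), on(d,b)}
optimal plan length = 4; 4 ≤ 6

Yes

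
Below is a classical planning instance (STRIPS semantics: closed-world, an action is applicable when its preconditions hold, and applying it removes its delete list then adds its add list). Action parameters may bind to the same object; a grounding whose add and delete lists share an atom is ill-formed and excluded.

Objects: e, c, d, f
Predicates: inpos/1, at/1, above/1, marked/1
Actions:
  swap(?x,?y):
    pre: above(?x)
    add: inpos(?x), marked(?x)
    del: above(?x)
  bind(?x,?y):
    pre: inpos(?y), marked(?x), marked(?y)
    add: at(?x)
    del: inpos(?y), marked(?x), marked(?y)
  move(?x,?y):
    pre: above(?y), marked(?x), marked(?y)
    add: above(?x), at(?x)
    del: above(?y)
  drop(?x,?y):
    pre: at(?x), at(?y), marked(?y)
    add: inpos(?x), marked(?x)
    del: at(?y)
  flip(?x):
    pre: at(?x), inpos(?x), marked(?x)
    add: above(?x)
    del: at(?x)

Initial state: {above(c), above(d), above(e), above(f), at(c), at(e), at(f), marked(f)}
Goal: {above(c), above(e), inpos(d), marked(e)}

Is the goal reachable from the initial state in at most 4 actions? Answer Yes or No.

1. swap(d,e)  →  {above(c), above(e), above(f), at(c), at(e), at(f), inpos(d), marked(d), marked(f)}
2. drop(e,f)  →  {above(c), above(e), above(f), at(c), at(e), inpos(d), inpos(e), marked(d), marked(e), marked(f)}
optimal plan length = 2; 2 ≤ 4

Yes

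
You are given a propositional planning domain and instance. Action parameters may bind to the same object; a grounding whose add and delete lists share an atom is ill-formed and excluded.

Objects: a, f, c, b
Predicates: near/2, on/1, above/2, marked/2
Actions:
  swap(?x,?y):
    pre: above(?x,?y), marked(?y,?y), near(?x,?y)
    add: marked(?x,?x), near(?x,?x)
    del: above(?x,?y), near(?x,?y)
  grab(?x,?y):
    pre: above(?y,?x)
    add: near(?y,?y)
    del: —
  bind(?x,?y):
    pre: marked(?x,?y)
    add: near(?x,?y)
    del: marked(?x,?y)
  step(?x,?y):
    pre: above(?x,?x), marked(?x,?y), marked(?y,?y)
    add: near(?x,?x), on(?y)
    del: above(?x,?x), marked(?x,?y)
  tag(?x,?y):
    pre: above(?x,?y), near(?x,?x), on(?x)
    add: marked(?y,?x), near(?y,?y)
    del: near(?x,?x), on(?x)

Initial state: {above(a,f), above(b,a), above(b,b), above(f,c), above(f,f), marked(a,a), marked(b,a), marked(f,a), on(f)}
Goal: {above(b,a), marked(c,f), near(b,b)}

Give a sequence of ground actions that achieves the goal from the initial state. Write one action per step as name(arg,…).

grab(a,b); grab(f,f); tag(f,c)

1. grab(a,b)  →  {above(a,f), above(b,a), above(b,b), above(f,c), above(f,f), marked(a,a), marked(b,a), marked(f,a), near(b,b), on(f)}
2. grab(f,f)  →  {above(a,f), above(b,a), above(b,b), above(f,c), above(f,f), marked(a,a), marked(b,a), marked(f,a), near(b,b), near(f,f), on(f)}
3. tag(f,c)  →  {above(a,f), above(b,a), above(b,b), above(f,c), above(f,f), marked(a,a), marked(b,a), marked(c,f), marked(f,a), near(b,b), near(c,c)}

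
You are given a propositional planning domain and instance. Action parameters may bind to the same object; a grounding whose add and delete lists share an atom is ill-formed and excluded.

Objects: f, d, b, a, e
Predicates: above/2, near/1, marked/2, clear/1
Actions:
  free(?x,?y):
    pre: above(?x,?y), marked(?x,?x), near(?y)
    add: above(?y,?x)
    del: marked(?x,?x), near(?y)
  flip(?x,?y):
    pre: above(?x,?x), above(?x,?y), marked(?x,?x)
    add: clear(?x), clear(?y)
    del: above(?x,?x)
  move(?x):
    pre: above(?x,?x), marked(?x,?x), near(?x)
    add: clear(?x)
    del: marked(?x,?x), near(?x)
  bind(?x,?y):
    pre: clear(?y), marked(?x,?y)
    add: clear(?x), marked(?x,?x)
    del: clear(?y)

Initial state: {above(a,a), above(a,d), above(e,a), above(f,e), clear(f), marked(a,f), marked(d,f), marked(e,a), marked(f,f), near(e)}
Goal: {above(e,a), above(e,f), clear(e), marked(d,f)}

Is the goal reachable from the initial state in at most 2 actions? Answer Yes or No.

No

1. free(f,e)  →  {above(a,a), above(a,d), above(e,a), above(e,f), above(f,e), clear(f), marked(a,f), marked(d,f), marked(e,a)}
2. bind(a,f)  →  {above(a,a), above(a,d), above(e,a), above(e,f), above(f,e), clear(a), marked(a,a), marked(a,f), marked(d,f), marked(e,a)}
3. bind(e,a)  →  {above(a,a), above(a,d), above(e,a), above(e,f), above(f,e), clear(e), marked(a,a), marked(a,f), marked(d,f), marked(e,a), marked(e,e)}
optimal plan length = 3; 3 > 2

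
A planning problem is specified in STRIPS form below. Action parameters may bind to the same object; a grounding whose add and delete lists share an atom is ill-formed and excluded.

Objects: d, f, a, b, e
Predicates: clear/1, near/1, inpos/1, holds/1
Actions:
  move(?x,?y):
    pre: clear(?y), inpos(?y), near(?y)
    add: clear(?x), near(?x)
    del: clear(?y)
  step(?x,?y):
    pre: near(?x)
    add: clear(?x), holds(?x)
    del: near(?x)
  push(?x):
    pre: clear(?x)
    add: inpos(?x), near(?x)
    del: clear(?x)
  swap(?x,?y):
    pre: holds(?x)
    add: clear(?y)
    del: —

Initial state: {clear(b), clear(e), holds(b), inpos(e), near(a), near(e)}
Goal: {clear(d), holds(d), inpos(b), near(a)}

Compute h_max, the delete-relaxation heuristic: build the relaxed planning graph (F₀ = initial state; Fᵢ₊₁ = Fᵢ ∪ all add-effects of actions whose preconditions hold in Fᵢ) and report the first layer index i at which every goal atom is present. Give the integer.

F0 = init (6 atoms)
F1 = F0 ∪ {clear(a), clear(d), clear(f), holds(a), holds(e), inpos(b), near(b), near(d), near(f)}  (15 atoms)
F2 = F1 ∪ {holds(d), holds(f), inpos(a), inpos(d), inpos(f)}  (20 atoms)
goal ⊆ F2  ⇒  h_max = 2

2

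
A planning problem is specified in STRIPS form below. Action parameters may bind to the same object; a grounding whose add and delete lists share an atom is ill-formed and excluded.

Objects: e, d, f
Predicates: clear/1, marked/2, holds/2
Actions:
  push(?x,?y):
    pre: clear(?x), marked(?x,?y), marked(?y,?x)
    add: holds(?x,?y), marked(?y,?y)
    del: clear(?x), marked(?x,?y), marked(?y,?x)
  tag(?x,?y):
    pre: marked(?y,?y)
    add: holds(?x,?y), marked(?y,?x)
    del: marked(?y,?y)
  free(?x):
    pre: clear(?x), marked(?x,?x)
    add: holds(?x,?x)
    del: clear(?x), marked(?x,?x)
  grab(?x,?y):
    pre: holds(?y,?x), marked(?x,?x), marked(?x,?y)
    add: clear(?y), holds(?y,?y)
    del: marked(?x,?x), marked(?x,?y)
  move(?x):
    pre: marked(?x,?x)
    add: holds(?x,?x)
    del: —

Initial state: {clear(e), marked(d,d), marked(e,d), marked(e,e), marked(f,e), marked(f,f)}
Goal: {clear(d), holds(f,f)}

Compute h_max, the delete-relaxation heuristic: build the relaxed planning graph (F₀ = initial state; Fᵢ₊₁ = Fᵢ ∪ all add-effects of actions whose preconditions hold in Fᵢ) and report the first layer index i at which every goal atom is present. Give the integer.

F0 = init (6 atoms)
F1 = F0 ∪ {holds(d,d), holds(d,e), holds(d,f), holds(e,d), holds(e,e), holds(e,f), holds(f,d), holds(f,e), holds(f,f), marked(d,e), marked(d,f), marked(e,f), marked(f,d)}  (19 atoms)
F2 = F1 ∪ {clear(d), clear(f)}  (21 atoms)
goal ⊆ F2  ⇒  h_max = 2

2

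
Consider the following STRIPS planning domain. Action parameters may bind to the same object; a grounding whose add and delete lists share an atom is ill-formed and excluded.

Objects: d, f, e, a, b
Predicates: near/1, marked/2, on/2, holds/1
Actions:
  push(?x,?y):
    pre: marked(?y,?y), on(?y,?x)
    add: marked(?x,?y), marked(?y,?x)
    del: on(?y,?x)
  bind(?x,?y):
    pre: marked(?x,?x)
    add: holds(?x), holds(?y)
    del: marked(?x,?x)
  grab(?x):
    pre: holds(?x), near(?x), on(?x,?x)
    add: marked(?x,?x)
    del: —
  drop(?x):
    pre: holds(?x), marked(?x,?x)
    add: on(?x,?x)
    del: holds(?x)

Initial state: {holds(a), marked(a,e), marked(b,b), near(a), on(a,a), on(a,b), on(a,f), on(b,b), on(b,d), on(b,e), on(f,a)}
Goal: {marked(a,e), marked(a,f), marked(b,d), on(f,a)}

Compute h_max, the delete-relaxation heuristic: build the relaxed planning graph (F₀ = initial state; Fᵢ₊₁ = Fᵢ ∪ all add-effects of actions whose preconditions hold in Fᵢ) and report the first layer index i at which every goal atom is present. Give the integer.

F0 = init (11 atoms)
F1 = F0 ∪ {holds(b), holds(d), holds(e), holds(f), marked(a,a), marked(b,d), marked(b,e), marked(d,b), marked(e,b)}  (20 atoms)
F2 = F1 ∪ {marked(a,b), marked(a,f), marked(b,a), marked(f,a)}  (24 atoms)
goal ⊆ F2  ⇒  h_max = 2

2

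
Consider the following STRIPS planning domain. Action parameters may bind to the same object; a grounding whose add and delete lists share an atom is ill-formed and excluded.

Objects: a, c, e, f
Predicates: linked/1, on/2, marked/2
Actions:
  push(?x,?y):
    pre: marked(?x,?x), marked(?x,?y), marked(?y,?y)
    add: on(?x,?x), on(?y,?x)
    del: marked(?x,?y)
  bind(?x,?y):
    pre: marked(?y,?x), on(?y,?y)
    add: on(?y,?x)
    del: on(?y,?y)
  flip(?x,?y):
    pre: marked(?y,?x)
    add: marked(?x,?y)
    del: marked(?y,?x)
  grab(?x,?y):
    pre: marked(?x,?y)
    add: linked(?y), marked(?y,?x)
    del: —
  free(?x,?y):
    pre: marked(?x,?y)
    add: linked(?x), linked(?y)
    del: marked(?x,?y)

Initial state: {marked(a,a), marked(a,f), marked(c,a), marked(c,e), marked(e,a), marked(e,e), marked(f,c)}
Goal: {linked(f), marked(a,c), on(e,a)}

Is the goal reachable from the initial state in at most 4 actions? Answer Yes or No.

Yes

1. push(e,e)  →  {marked(a,a), marked(a,f), marked(c,a), marked(c,e), marked(e,a), marked(f,c), on(e,e)}
2. bind(a,e)  →  {marked(a,a), marked(a,f), marked(c,a), marked(c,e), marked(e,a), marked(f,c), on(e,a)}
3. flip(a,c)  →  {marked(a,a), marked(a,c), marked(a,f), marked(c,e), marked(e,a), marked(f,c), on(e,a)}
4. grab(a,f)  →  {linked(f), marked(a,a), marked(a,c), marked(a,f), marked(c,e), marked(e,a), marked(f,a), marked(f,c), on(e,a)}
optimal plan length = 4; 4 ≤ 4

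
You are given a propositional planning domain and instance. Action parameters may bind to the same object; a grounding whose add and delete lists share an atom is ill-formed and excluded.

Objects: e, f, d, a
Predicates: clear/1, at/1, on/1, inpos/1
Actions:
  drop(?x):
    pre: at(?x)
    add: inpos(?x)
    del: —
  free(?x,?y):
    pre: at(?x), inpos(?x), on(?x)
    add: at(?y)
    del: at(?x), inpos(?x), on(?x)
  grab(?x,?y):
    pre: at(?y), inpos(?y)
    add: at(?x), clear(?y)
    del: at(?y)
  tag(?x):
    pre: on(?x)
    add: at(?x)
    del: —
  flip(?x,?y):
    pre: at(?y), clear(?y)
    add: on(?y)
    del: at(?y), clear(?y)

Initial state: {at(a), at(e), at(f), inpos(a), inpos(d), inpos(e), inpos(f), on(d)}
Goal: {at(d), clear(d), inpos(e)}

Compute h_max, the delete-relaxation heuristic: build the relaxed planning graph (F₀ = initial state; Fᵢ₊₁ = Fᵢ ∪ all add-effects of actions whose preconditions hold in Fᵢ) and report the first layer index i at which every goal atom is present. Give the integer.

F0 = init (8 atoms)
F1 = F0 ∪ {at(d), clear(a), clear(e), clear(f)}  (12 atoms)
F2 = F1 ∪ {clear(d), on(a), on(e), on(f)}  (16 atoms)
goal ⊆ F2  ⇒  h_max = 2

2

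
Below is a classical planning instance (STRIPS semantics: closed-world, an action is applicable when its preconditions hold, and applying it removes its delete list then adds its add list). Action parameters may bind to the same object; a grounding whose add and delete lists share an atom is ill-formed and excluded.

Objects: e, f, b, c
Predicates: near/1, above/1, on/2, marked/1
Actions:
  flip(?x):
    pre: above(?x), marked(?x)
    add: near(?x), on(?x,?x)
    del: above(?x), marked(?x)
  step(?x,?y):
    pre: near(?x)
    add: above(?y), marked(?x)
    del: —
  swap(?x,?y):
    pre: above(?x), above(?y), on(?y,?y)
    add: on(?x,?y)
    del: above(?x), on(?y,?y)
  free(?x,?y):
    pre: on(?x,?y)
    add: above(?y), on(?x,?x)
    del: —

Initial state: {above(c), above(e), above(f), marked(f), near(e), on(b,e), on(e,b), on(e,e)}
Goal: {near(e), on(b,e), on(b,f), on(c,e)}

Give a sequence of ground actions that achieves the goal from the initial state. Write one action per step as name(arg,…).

flip(f); step(e,f); step(e,b); swap(b,f); swap(c,e)

1. flip(f)  →  {above(c), above(e), near(e), near(f), on(b,e), on(e,b), on(e,e), on(f,f)}
2. step(e,f)  →  {above(c), above(e), above(f), marked(e), near(e), near(f), on(b,e), on(e,b), on(e,e), on(f,f)}
3. step(e,b)  →  {above(b), above(c), above(e), above(f), marked(e), near(e), near(f), on(b,e), on(e,b), on(e,e), on(f,f)}
4. swap(b,f)  →  {above(c), above(e), above(f), marked(e), near(e), near(f), on(b,e), on(b,f), on(e,b), on(e,e)}
5. swap(c,e)  →  {above(e), above(f), marked(e), near(e), near(f), on(b,e), on(b,f), on(c,e), on(e,b)}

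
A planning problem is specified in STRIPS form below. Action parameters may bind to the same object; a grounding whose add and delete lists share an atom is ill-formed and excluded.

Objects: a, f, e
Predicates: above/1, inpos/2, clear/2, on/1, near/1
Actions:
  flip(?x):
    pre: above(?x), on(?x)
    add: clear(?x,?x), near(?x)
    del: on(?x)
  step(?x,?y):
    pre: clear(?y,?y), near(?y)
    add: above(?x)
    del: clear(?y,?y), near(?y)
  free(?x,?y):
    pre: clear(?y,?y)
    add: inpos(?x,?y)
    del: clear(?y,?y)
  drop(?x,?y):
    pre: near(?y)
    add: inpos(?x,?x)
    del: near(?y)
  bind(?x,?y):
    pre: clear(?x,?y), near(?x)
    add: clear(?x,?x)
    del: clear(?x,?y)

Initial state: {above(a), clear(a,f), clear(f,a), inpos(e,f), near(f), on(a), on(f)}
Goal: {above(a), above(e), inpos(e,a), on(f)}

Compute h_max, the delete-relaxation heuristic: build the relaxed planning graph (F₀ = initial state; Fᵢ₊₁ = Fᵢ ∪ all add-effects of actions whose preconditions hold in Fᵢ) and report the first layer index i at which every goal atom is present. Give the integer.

2

F0 = init (7 atoms)
F1 = F0 ∪ {clear(a,a), clear(f,f), inpos(a,a), inpos(e,e), inpos(f,f), near(a)}  (13 atoms)
F2 = F1 ∪ {above(e), above(f), inpos(a,f), inpos(e,a), inpos(f,a)}  (18 atoms)
goal ⊆ F2  ⇒  h_max = 2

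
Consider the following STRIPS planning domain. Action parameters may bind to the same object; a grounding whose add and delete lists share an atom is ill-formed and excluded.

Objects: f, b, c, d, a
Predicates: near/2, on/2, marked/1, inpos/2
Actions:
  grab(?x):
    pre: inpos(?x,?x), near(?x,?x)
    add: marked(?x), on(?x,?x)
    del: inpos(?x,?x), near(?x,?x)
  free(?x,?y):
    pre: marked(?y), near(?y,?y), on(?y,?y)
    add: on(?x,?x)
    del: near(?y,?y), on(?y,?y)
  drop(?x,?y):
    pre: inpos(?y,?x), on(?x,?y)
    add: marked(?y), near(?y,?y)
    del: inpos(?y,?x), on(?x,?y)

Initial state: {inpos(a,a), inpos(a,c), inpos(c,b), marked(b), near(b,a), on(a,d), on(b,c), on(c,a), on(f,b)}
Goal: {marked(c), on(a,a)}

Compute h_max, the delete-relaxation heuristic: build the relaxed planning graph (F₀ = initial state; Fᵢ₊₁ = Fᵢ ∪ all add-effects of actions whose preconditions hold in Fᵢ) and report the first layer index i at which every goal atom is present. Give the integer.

F0 = init (9 atoms)
F1 = F0 ∪ {marked(a), marked(c), near(a,a), near(c,c)}  (13 atoms)
F2 = F1 ∪ {on(a,a)}  (14 atoms)
goal ⊆ F2  ⇒  h_max = 2

2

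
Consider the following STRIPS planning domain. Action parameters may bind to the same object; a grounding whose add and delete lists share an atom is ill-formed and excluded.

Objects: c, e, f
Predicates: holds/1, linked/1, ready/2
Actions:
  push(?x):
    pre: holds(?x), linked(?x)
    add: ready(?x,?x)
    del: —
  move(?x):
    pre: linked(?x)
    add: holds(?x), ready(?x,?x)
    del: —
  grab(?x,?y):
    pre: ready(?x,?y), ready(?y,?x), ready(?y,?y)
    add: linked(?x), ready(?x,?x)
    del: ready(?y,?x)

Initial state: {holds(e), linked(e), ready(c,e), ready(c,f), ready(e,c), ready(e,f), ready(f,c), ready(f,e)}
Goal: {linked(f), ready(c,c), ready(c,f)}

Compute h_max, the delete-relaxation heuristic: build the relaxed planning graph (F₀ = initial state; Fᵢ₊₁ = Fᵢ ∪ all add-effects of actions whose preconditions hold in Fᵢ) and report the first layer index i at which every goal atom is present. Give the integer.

2

F0 = init (8 atoms)
F1 = F0 ∪ {ready(e,e)}  (9 atoms)
F2 = F1 ∪ {linked(c), linked(f), ready(c,c), ready(f,f)}  (13 atoms)
goal ⊆ F2  ⇒  h_max = 2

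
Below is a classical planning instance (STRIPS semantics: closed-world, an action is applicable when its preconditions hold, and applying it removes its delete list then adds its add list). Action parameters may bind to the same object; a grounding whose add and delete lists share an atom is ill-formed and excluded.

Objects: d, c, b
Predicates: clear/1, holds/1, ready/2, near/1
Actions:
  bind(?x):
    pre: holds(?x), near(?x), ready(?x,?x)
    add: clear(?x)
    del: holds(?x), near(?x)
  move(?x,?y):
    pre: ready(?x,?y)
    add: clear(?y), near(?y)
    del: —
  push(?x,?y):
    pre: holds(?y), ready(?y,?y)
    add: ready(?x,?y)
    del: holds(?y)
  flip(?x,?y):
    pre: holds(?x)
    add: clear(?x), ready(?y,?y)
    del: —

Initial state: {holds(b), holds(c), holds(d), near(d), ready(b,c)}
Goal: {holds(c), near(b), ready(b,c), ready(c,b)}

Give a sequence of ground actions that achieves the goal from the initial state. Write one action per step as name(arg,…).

1. flip(d,b)  →  {clear(d), holds(b), holds(c), holds(d), near(d), ready(b,b), ready(b,c)}
2. move(b,b)  →  {clear(b), clear(d), holds(b), holds(c), holds(d), near(b), near(d), ready(b,b), ready(b,c)}
3. push(c,b)  →  {clear(b), clear(d), holds(c), holds(d), near(b), near(d), ready(b,b), ready(b,c), ready(c,b)}

flip(d,b); move(b,b); push(c,b)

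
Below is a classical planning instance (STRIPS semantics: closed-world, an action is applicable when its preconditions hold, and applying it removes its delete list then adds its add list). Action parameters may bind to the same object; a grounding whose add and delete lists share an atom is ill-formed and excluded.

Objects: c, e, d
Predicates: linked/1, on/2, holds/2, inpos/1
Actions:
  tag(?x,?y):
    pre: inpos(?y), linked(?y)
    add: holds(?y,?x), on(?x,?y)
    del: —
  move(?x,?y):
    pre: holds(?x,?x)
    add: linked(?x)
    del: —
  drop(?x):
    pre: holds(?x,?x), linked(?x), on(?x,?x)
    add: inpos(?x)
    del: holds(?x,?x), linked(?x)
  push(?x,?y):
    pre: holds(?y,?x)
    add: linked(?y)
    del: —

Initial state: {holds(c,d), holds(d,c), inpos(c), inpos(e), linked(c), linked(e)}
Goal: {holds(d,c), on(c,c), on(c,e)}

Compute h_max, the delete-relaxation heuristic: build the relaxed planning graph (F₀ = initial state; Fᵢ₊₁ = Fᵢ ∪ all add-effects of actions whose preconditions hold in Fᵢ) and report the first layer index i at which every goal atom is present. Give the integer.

F0 = init (6 atoms)
F1 = F0 ∪ {holds(c,c), holds(c,e), holds(e,c), holds(e,d), holds(e,e), linked(d), on(c,c), on(c,e), on(d,c), on(d,e), on(e,c), on(e,e)}  (18 atoms)
goal ⊆ F1  ⇒  h_max = 1

1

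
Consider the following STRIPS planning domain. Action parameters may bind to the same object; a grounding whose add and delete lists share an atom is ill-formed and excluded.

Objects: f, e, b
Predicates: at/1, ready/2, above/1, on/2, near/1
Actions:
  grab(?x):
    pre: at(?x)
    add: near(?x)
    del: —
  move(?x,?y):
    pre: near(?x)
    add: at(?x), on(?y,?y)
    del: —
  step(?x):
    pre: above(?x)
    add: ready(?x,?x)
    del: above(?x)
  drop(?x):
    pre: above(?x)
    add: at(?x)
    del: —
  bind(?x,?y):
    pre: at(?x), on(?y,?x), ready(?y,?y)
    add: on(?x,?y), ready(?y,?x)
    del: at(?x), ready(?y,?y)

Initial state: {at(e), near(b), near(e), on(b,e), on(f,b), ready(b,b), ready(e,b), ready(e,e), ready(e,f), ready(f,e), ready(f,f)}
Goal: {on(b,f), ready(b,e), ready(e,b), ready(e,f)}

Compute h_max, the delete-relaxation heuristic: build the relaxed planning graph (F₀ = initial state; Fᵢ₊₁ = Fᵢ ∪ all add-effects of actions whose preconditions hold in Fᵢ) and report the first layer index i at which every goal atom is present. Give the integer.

2

F0 = init (11 atoms)
F1 = F0 ∪ {at(b), on(b,b), on(e,b), on(e,e), on(f,f), ready(b,e)}  (17 atoms)
F2 = F1 ∪ {on(b,f), ready(f,b)}  (19 atoms)
goal ⊆ F2  ⇒  h_max = 2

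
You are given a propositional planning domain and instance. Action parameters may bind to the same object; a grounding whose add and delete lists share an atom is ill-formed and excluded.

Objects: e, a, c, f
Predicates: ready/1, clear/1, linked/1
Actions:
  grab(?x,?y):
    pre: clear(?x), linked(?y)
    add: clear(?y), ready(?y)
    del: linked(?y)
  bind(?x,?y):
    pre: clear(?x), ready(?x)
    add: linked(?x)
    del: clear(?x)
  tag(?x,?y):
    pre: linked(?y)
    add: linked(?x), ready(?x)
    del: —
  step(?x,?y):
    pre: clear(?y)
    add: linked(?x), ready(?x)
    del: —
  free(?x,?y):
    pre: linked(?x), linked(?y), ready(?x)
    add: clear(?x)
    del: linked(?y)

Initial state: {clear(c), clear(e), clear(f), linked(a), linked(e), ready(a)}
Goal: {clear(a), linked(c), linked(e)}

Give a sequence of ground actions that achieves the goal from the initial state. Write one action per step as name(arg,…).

1. grab(e,a)  →  {clear(a), clear(c), clear(e), clear(f), linked(e), ready(a)}
2. tag(c,e)  →  {clear(a), clear(c), clear(e), clear(f), linked(c), linked(e), ready(a), ready(c)}

grab(e,a); tag(c,e)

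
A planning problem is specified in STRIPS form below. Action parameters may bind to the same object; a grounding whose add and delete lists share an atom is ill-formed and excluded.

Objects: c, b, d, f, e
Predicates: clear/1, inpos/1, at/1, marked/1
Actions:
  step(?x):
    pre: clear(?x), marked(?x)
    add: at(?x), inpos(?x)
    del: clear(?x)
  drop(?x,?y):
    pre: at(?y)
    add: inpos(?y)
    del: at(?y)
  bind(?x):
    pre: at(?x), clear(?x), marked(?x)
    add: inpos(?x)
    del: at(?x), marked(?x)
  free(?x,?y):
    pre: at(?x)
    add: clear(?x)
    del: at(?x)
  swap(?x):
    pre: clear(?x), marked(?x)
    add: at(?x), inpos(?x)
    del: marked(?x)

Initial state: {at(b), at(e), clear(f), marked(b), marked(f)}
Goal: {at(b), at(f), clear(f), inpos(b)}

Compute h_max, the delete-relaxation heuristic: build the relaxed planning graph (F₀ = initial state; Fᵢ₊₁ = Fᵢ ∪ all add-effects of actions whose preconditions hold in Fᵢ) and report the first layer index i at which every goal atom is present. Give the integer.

1

F0 = init (5 atoms)
F1 = F0 ∪ {at(f), clear(b), clear(e), inpos(b), inpos(e), inpos(f)}  (11 atoms)
goal ⊆ F1  ⇒  h_max = 1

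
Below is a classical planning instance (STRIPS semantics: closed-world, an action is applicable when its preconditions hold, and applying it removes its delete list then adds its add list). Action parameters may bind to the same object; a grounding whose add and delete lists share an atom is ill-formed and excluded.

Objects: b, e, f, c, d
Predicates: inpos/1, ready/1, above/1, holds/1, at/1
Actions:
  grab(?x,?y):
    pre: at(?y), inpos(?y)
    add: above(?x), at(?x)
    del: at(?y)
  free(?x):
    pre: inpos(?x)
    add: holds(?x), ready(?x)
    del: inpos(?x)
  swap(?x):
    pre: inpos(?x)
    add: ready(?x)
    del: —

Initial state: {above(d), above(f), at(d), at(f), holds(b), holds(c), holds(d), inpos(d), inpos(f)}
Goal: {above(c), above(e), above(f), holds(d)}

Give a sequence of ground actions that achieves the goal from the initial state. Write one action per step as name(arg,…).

1. grab(e,f)  →  {above(d), above(e), above(f), at(d), at(e), holds(b), holds(c), holds(d), inpos(d), inpos(f)}
2. grab(c,d)  →  {above(c), above(d), above(e), above(f), at(c), at(e), holds(b), holds(c), holds(d), inpos(d), inpos(f)}

grab(e,f); grab(c,d)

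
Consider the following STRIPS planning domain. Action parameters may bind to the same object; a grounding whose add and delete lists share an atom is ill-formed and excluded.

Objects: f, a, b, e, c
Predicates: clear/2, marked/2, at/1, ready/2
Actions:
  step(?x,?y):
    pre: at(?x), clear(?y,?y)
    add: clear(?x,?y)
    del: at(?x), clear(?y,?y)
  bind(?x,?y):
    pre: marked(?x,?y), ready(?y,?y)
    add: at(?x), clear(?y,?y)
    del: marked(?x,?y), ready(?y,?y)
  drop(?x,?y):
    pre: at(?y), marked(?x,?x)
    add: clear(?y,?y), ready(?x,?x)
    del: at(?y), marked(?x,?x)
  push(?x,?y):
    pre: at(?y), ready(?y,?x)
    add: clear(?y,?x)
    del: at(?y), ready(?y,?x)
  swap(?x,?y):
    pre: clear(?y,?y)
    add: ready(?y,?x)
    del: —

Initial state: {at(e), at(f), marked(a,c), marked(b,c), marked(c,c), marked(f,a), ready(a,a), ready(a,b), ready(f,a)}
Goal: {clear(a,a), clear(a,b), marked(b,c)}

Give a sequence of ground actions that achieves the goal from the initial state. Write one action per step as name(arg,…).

1. bind(f,a)  →  {at(e), at(f), clear(a,a), marked(a,c), marked(b,c), marked(c,c), ready(a,b), ready(f,a)}
2. drop(c,f)  →  {at(e), clear(a,a), clear(f,f), marked(a,c), marked(b,c), ready(a,b), ready(c,c), ready(f,a)}
3. bind(a,c)  →  {at(a), at(e), clear(a,a), clear(c,c), clear(f,f), marked(b,c), ready(a,b), ready(f,a)}
4. push(b,a)  →  {at(e), clear(a,a), clear(a,b), clear(c,c), clear(f,f), marked(b,c), ready(f,a)}

bind(f,a); drop(c,f); bind(a,c); push(b,a)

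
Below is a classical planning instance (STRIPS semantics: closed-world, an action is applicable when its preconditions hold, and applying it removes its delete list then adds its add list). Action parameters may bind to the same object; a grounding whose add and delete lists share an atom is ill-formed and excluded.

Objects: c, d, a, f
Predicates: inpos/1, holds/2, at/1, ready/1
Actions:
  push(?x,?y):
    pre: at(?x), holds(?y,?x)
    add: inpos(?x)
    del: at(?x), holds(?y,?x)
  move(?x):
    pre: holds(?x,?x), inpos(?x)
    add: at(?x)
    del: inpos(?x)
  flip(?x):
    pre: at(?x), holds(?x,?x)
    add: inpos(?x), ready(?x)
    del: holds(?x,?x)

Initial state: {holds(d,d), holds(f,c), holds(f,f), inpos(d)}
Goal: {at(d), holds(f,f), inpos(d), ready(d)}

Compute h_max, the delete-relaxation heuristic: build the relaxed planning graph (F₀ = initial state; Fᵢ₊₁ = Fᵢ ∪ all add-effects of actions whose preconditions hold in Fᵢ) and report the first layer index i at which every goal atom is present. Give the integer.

2

F0 = init (4 atoms)
F1 = F0 ∪ {at(d)}  (5 atoms)
F2 = F1 ∪ {ready(d)}  (6 atoms)
goal ⊆ F2  ⇒  h_max = 2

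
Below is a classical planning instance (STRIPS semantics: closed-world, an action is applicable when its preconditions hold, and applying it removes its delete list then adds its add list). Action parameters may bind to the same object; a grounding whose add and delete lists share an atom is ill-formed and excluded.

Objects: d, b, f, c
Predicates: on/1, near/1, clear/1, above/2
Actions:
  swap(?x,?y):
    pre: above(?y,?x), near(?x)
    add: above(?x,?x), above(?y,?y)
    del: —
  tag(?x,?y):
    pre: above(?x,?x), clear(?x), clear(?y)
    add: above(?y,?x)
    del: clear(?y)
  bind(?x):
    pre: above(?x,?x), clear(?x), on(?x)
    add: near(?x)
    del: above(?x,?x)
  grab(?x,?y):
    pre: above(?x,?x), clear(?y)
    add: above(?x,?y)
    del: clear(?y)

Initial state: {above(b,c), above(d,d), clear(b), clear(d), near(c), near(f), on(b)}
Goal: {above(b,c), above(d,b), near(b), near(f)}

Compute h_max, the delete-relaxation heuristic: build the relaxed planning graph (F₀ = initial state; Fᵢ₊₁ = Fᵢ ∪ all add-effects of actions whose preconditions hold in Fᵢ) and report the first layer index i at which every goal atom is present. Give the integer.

2

F0 = init (7 atoms)
F1 = F0 ∪ {above(b,b), above(b,d), above(c,c), above(d,b)}  (11 atoms)
F2 = F1 ∪ {above(c,b), above(c,d), near(b)}  (14 atoms)
goal ⊆ F2  ⇒  h_max = 2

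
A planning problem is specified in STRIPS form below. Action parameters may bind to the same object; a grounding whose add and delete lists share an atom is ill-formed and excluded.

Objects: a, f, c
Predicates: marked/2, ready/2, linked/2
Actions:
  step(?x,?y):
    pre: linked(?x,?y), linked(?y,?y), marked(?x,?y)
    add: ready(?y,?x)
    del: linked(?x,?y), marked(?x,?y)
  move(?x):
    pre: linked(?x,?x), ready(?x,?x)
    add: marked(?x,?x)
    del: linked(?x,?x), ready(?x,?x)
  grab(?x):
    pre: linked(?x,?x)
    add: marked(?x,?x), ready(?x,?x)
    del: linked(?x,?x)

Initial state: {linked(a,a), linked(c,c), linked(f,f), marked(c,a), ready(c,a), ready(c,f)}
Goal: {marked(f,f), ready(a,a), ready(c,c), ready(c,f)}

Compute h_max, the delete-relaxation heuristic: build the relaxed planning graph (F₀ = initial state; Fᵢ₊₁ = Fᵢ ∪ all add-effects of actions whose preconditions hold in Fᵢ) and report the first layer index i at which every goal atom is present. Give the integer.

F0 = init (6 atoms)
F1 = F0 ∪ {marked(a,a), marked(c,c), marked(f,f), ready(a,a), ready(c,c), ready(f,f)}  (12 atoms)
goal ⊆ F1  ⇒  h_max = 1

1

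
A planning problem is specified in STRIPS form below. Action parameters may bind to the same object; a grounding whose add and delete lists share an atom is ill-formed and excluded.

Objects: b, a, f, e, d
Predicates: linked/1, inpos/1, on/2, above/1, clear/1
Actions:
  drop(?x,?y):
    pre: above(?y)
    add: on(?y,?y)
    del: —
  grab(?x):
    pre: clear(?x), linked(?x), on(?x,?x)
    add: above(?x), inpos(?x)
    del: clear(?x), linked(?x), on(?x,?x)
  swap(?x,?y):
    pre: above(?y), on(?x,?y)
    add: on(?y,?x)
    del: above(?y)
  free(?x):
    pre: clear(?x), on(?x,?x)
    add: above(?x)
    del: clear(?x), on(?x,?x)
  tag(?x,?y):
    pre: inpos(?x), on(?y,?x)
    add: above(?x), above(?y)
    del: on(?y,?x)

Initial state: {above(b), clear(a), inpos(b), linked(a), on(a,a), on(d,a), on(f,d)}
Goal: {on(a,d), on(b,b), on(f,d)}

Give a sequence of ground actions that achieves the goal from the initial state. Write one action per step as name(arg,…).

1. drop(b,b)  →  {above(b), clear(a), inpos(b), linked(a), on(a,a), on(b,b), on(d,a), on(f,d)}
2. grab(a)  →  {above(a), above(b), inpos(a), inpos(b), on(b,b), on(d,a), on(f,d)}
3. swap(d,a)  →  {above(b), inpos(a), inpos(b), on(a,d), on(b,b), on(d,a), on(f,d)}

drop(b,b); grab(a); swap(d,a)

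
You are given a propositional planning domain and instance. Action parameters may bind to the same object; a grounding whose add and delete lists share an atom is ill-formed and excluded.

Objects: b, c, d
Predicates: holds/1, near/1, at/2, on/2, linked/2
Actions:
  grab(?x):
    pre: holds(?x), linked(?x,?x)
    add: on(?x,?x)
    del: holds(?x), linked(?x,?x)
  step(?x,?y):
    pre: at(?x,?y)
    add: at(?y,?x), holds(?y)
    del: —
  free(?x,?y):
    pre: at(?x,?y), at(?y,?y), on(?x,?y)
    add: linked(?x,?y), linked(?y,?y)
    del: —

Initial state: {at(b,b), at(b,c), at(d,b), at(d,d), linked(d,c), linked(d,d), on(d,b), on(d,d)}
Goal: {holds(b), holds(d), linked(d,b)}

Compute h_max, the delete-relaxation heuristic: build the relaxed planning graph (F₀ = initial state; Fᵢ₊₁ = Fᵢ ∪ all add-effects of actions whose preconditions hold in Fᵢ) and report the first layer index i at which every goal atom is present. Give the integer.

F0 = init (8 atoms)
F1 = F0 ∪ {at(b,d), at(c,b), holds(b), holds(c), holds(d), linked(b,b), linked(d,b)}  (15 atoms)
goal ⊆ F1  ⇒  h_max = 1

1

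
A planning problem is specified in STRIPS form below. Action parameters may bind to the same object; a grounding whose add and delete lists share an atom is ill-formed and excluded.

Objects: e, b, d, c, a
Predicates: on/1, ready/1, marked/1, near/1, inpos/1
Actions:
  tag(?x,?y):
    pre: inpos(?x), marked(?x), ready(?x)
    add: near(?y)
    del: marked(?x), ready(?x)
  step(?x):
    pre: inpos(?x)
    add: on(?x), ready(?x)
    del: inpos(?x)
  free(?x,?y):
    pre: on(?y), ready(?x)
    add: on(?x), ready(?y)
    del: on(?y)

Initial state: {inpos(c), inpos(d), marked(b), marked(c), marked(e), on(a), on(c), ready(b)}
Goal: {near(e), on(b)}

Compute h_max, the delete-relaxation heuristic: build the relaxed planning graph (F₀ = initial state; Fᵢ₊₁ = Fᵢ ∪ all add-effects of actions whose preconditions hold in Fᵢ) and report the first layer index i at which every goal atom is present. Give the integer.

2

F0 = init (8 atoms)
F1 = F0 ∪ {on(b), on(d), ready(a), ready(c), ready(d)}  (13 atoms)
F2 = F1 ∪ {near(a), near(b), near(c), near(d), near(e)}  (18 atoms)
goal ⊆ F2  ⇒  h_max = 2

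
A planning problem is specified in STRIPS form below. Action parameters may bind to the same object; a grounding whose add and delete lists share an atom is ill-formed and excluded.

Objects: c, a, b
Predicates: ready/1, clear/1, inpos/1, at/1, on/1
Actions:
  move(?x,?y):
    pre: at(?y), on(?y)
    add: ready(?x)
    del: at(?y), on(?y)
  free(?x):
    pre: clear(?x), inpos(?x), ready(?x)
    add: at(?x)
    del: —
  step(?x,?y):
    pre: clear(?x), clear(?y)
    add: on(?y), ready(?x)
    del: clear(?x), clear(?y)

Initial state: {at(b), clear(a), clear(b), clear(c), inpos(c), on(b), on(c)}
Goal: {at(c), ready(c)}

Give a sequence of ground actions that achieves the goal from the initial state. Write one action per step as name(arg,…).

1. move(c,b)  →  {clear(a), clear(b), clear(c), inpos(c), on(c), ready(c)}
2. free(c)  →  {at(c), clear(a), clear(b), clear(c), inpos(c), on(c), ready(c)}

move(c,b); free(c)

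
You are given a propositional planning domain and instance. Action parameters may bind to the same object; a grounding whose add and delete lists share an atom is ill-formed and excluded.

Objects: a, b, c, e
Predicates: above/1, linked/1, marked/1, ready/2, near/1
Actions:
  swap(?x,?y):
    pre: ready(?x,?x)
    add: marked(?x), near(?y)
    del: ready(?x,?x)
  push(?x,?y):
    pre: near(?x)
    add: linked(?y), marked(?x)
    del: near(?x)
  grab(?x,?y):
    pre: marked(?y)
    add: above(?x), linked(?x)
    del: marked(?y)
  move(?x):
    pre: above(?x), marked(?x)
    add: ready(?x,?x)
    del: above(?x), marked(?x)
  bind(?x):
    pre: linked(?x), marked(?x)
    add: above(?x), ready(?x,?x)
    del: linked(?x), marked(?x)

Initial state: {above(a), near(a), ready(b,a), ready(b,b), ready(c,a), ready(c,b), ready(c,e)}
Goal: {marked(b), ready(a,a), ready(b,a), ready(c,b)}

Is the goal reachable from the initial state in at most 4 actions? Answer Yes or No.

Yes

1. swap(b,a)  →  {above(a), marked(b), near(a), ready(b,a), ready(c,a), ready(c,b), ready(c,e)}
2. push(a,a)  →  {above(a), linked(a), marked(a), marked(b), ready(b,a), ready(c,a), ready(c,b), ready(c,e)}
3. move(a)  →  {linked(a), marked(b), ready(a,a), ready(b,a), ready(c,a), ready(c,b), ready(c,e)}
optimal plan length = 3; 3 ≤ 4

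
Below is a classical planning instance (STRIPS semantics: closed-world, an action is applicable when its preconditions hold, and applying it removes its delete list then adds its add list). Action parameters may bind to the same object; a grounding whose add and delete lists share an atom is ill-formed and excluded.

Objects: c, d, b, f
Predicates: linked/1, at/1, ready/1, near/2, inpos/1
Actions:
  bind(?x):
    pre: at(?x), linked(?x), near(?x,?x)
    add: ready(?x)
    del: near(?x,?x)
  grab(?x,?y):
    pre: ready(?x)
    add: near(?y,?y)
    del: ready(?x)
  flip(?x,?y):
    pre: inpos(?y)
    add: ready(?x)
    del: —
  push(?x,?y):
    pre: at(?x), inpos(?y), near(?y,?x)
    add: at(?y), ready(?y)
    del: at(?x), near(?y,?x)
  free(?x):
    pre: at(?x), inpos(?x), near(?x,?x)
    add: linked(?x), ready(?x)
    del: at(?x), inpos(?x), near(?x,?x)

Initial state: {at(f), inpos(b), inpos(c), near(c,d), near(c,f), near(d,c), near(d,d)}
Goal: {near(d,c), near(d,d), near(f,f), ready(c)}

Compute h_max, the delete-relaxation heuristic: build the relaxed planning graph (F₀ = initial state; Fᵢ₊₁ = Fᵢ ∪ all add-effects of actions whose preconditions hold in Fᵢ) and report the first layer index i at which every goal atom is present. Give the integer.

2

F0 = init (7 atoms)
F1 = F0 ∪ {at(c), ready(b), ready(c), ready(d), ready(f)}  (12 atoms)
F2 = F1 ∪ {near(b,b), near(c,c), near(f,f)}  (15 atoms)
goal ⊆ F2  ⇒  h_max = 2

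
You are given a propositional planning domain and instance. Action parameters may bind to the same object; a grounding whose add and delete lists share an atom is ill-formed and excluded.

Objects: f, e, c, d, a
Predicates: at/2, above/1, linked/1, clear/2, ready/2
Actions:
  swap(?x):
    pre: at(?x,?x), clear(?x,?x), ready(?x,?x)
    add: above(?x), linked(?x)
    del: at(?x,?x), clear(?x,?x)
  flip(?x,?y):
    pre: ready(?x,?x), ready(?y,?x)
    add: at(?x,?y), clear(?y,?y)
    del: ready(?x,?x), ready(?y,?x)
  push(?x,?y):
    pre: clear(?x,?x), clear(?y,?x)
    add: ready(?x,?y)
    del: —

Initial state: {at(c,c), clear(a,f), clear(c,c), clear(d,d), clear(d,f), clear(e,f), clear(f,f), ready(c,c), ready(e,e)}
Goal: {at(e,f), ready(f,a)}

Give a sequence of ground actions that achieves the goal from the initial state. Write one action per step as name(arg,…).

1. push(f,e)  →  {at(c,c), clear(a,f), clear(c,c), clear(d,d), clear(d,f), clear(e,f), clear(f,f), ready(c,c), ready(e,e), ready(f,e)}
2. flip(e,f)  →  {at(c,c), at(e,f), clear(a,f), clear(c,c), clear(d,d), clear(d,f), clear(e,f), clear(f,f), ready(c,c)}
3. push(f,a)  →  {at(c,c), at(e,f), clear(a,f), clear(c,c), clear(d,d), clear(d,f), clear(e,f), clear(f,f), ready(c,c), ready(f,a)}

push(f,e); flip(e,f); push(f,a)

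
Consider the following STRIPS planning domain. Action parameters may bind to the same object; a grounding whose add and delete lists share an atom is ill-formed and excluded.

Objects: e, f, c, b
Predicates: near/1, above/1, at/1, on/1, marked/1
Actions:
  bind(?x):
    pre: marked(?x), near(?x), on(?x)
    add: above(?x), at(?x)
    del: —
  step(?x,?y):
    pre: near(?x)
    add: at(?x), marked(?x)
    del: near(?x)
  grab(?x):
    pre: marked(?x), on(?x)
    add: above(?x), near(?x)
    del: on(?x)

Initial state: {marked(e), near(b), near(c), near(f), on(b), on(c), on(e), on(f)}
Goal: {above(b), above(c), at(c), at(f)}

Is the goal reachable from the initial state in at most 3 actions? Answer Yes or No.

1. step(f,e)  →  {at(f), marked(e), marked(f), near(b), near(c), on(b), on(c), on(e), on(f)}
2. step(c,e)  →  {at(c), at(f), marked(c), marked(e), marked(f), near(b), on(b), on(c), on(e), on(f)}
3. step(b,e)  →  {at(b), at(c), at(f), marked(b), marked(c), marked(e), marked(f), on(b), on(c), on(e), on(f)}
4. grab(c)  →  {above(c), at(b), at(c), at(f), marked(b), marked(c), marked(e), marked(f), near(c), on(b), on(e), on(f)}
5. grab(b)  →  {above(b), above(c), at(b), at(c), at(f), marked(b), marked(c), marked(e), marked(f), near(b), near(c), on(e), on(f)}
optimal plan length = 5; 5 > 3

No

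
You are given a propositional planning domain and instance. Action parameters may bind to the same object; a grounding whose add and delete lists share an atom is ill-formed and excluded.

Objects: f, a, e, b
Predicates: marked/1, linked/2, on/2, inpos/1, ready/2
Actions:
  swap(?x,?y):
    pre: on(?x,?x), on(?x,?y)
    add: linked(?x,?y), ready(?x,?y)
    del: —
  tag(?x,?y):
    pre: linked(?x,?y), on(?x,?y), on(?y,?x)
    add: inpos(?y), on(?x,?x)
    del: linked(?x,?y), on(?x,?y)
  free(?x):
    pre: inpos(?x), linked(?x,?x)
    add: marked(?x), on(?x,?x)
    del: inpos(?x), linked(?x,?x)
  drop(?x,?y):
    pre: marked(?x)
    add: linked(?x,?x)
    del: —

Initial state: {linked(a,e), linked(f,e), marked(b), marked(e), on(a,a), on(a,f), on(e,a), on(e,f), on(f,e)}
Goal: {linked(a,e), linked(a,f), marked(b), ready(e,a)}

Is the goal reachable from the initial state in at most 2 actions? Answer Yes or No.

No

1. swap(a,f)  →  {linked(a,e), linked(a,f), linked(f,e), marked(b), marked(e), on(a,a), on(a,f), on(e,a), on(e,f), on(f,e), ready(a,f)}
2. tag(f,e)  →  {inpos(e), linked(a,e), linked(a,f), marked(b), marked(e), on(a,a), on(a,f), on(e,a), on(e,f), on(f,f), ready(a,f)}
3. drop(e,f)  →  {inpos(e), linked(a,e), linked(a,f), linked(e,e), marked(b), marked(e), on(a,a), on(a,f), on(e,a), on(e,f), on(f,f), ready(a,f)}
4. free(e)  →  {linked(a,e), linked(a,f), marked(b), marked(e), on(a,a), on(a,f), on(e,a), on(e,e), on(e,f), on(f,f), ready(a,f)}
5. swap(e,a)  →  {linked(a,e), linked(a,f), linked(e,a), marked(b), marked(e), on(a,a), on(a,f), on(e,a), on(e,e), on(e,f), on(f,f), ready(a,f), ready(e,a)}
optimal plan length = 5; 5 > 2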